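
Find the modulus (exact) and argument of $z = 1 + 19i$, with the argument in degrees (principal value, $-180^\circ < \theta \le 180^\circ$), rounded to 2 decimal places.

|z| = sqrt(1^2 + 19^2) = sqrt(362)
arg(z) = arctan(b/a) = arctan(19/1) (quadrant-adjusted) = 86.99°


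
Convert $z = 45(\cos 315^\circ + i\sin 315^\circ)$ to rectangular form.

a = r cos θ = 45 * sqrt(2)/2 = 45*sqrt(2)/2
b = r sin θ = 45 * -sqrt(2)/2 = -45*sqrt(2)/2
z = 45*sqrt(2)/2 - (45*sqrt(2)/2)i


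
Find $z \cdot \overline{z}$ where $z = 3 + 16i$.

z * conjugate(z) = |z|^2 = a^2 + b^2
= 3^2 + 16^2 = 265


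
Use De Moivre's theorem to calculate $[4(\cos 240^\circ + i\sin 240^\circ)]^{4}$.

By De Moivre: z^n = r^n(cos(nθ) + i sin(nθ))
= 4^4(cos(4*240°) + i sin(4*240°))
= 256(cos 240° + i sin 240°)
= -128 - 128*sqrt(3)i


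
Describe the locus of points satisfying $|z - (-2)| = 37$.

|z - z0| = r describes a circle centered at z0 with radius r
Here z0 = -2 and r = 37
Locus: Circle centered at (-2, 0) with radius 37


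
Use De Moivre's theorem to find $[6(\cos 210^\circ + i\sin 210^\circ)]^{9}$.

By De Moivre: z^n = r^n(cos(nθ) + i sin(nθ))
= 6^9(cos(9*210°) + i sin(9*210°))
= 10077696(cos 90° + i sin 90°)
= 10077696i


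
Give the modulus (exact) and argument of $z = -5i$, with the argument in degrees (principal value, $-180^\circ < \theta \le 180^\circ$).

|z| = sqrt(0^2 + (-5)^2) = 5
a = 0 and b < 0, so z lies on the negative imaginary axis: arg(z) = -90°


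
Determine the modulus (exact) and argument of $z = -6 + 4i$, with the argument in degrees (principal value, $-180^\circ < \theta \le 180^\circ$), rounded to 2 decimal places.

|z| = sqrt((-6)^2 + 4^2) = sqrt(52)
arg(z) = arctan(b/a) = arctan(4/-6) (quadrant-adjusted) = 146.31°


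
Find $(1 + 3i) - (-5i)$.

(1 - 0) + (3 - (-5))i = 1 + 8i


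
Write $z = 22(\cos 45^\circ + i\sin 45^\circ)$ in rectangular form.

a = r cos θ = 22 * sqrt(2)/2 = 11*sqrt(2)
b = r sin θ = 22 * sqrt(2)/2 = 11*sqrt(2)
z = 11*sqrt(2) + 11*sqrt(2)i


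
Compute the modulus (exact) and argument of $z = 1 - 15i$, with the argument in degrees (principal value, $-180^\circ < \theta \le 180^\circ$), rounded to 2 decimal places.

|z| = sqrt(1^2 + (-15)^2) = sqrt(226)
arg(z) = arctan(b/a) = arctan(-15/1) (quadrant-adjusted) = -86.19°


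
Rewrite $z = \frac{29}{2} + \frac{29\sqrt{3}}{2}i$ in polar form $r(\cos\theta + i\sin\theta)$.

r = |z| = sqrt(a^2 + b^2) = sqrt((29/2)^2 + (29*sqrt(3)/2)^2) = sqrt(841/4 + 2523/4) = sqrt(841) = 29
θ = arctan(b/a) = arctan(25.1147/14.5) (quadrant-adjusted) = 60°
z = 29(cos 60° + i sin 60°)


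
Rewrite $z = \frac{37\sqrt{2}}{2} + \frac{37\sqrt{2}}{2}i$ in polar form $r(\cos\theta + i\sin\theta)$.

r = |z| = sqrt(a^2 + b^2) = sqrt((37*sqrt(2)/2)^2 + (37*sqrt(2)/2)^2) = sqrt(1369/2 + 1369/2) = sqrt(1369) = 37
θ = arctan(b/a) = arctan(26.163/26.163) (quadrant-adjusted) = 45°
z = 37(cos 45° + i sin 45°)


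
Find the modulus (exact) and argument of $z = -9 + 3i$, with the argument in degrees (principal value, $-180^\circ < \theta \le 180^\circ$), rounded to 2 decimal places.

|z| = sqrt((-9)^2 + 3^2) = sqrt(90)
arg(z) = arctan(b/a) = arctan(3/-9) (quadrant-adjusted) = 161.57°


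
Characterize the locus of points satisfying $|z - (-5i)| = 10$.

|z - z0| = r describes a circle centered at z0 with radius r
Here z0 = -5i and r = 10
Locus: Circle centered at (0, -5) with radius 10


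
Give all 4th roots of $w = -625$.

|w| = 625, arg(w) = 180°
Root modulus = 625^(1/4) = 5
Root arguments: θ_k = (180° + 360°k)/4 for k = 0, 1, ..., 3
Roots: 5*sqrt(2)/2 + (5*sqrt(2)/2)i, -5*sqrt(2)/2 + (5*sqrt(2)/2)i, -5*sqrt(2)/2 - (5*sqrt(2)/2)i, 5*sqrt(2)/2 - (5*sqrt(2)/2)i


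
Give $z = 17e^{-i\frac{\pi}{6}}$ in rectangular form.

a = r cos θ = 17 * sqrt(3)/2 = 17*sqrt(3)/2
b = r sin θ = 17 * -1/2 = -17/2
z = 17*sqrt(3)/2 - (17/2)i


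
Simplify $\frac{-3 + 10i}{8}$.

Divisor is real, so divide each part by 8:
= -3/8 + (5/4)i


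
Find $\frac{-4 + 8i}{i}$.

Multiply numerator and denominator by conjugate (-i):
= (-4 + 8i)(-i) / (0^2 + 1^2)
= (8 + 4i) / 1
= 8 + 4i


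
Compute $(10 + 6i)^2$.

(a + bi)^2 = a^2 - b^2 + 2abi
= 10^2 - 6^2 + 2*10*6i
= 64 + 120i


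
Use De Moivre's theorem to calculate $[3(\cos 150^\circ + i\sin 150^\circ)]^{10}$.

By De Moivre: z^n = r^n(cos(nθ) + i sin(nθ))
= 3^10(cos(10*150°) + i sin(10*150°))
= 59049(cos 60° + i sin 60°)
= 59049/2 + (59049*sqrt(3)/2)i


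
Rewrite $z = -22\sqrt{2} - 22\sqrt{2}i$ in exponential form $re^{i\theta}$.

r = |z| = sqrt((-22*sqrt(2))^2 + (-22*sqrt(2))^2) = sqrt(968 + 968) = sqrt(1936) = 44
θ = arctan(b/a) = arctan(-31.1127/-31.1127) (quadrant-adjusted) = 225° = 5π/4
z = 44e^(i*5π/4)


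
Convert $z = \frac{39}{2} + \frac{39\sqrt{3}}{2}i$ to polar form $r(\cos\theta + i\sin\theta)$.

r = |z| = sqrt(a^2 + b^2) = sqrt((39/2)^2 + (39*sqrt(3)/2)^2) = sqrt(1521/4 + 4563/4) = sqrt(1521) = 39
θ = arctan(b/a) = arctan(33.775/19.5) (quadrant-adjusted) = 60°
z = 39(cos 60° + i sin 60°)


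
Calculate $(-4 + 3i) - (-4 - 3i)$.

(-4 - (-4)) + (3 - (-3))i = 6i


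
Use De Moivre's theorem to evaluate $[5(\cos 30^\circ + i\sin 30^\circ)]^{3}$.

By De Moivre: z^n = r^n(cos(nθ) + i sin(nθ))
= 5^3(cos(3*30°) + i sin(3*30°))
= 125(cos 90° + i sin 90°)
= 125i


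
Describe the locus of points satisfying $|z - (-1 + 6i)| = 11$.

|z - z0| = r describes a circle centered at z0 with radius r
Here z0 = -1 + 6i and r = 11
Locus: Circle centered at (-1, 6) with radius 11


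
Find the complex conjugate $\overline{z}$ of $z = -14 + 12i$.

If z = a + bi, then conjugate(z) = a - bi
conjugate(-14 + 12i) = -14 - 12i


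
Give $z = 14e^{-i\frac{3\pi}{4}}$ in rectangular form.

a = r cos θ = 14 * -sqrt(2)/2 = -7*sqrt(2)
b = r sin θ = 14 * -sqrt(2)/2 = -7*sqrt(2)
z = -7*sqrt(2) - 7*sqrt(2)i


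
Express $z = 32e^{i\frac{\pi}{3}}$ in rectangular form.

a = r cos θ = 32 * 1/2 = 16
b = r sin θ = 32 * sqrt(3)/2 = 16*sqrt(3)
z = 16 + 16*sqrt(3)i


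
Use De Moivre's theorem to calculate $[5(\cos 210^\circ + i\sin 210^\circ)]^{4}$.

By De Moivre: z^n = r^n(cos(nθ) + i sin(nθ))
= 5^4(cos(4*210°) + i sin(4*210°))
= 625(cos 120° + i sin 120°)
= -625/2 + (625*sqrt(3)/2)i


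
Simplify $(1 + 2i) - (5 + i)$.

(1 - 5) + (2 - 1)i = -4 + i


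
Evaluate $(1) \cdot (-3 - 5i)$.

(a1*a2 - b1*b2) + (a1*b2 + b1*a2)i
= (-3 - 0) + (-5 + 0)i
= -3 - 5i


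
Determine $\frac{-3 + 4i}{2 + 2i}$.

Multiply numerator and denominator by conjugate (2 - 2i):
= (-3 + 4i)(2 - 2i) / (2^2 + 2^2)
= (2 + 14i) / 8
Divide through by 2: (1 + 7i) / 4
= 1/4 + (7/4)i


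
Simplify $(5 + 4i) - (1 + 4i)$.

(5 - 1) + (4 - 4)i = 4


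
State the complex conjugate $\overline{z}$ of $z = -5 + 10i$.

If z = a + bi, then conjugate(z) = a - bi
conjugate(-5 + 10i) = -5 - 10i


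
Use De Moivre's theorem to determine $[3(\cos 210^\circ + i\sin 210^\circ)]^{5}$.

By De Moivre: z^n = r^n(cos(nθ) + i sin(nθ))
= 3^5(cos(5*210°) + i sin(5*210°))
= 243(cos 330° + i sin 330°)
= 243*sqrt(3)/2 - (243/2)i


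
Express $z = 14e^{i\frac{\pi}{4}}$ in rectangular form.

a = r cos θ = 14 * sqrt(2)/2 = 7*sqrt(2)
b = r sin θ = 14 * sqrt(2)/2 = 7*sqrt(2)
z = 7*sqrt(2) + 7*sqrt(2)i


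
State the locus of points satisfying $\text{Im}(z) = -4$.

Im(z) = y where z = x + yi; the equation y = -4 is satisfied by all points with that y-coordinate
Locus: Horizontal line y = -4


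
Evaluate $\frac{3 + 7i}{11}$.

Divisor is real, so divide each part by 11:
= 3/11 + (7/11)i


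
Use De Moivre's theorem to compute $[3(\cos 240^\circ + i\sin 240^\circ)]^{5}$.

By De Moivre: z^n = r^n(cos(nθ) + i sin(nθ))
= 3^5(cos(5*240°) + i sin(5*240°))
= 243(cos 120° + i sin 120°)
= -243/2 + (243*sqrt(3)/2)i


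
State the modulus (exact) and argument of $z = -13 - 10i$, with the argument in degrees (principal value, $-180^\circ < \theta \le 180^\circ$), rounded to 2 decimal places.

|z| = sqrt((-13)^2 + (-10)^2) = sqrt(269)
arg(z) = arctan(b/a) = arctan(-10/-13) (quadrant-adjusted) = -142.43°


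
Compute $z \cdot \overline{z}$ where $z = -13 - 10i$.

z * conjugate(z) = |z|^2 = a^2 + b^2
= (-13)^2 + (-10)^2 = 269


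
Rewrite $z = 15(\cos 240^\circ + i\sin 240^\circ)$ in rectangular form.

a = r cos θ = 15 * -1/2 = -15/2
b = r sin θ = 15 * -sqrt(3)/2 = -15*sqrt(3)/2
z = -15/2 - (15*sqrt(3)/2)i


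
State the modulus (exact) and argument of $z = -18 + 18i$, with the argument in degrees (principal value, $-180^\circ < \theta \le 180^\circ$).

|z| = sqrt((-18)^2 + 18^2) = sqrt(648)
arg(z) = arctan(b/a) = arctan(18/-18) (quadrant-adjusted) = 135°


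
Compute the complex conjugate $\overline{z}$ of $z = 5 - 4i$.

If z = a + bi, then conjugate(z) = a - bi
conjugate(5 - 4i) = 5 + 4i


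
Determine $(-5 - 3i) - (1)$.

(-5 - 1) + (-3 - 0)i = -6 - 3i


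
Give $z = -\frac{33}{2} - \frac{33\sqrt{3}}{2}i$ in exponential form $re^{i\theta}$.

r = |z| = sqrt((-33/2)^2 + (-33*sqrt(3)/2)^2) = sqrt(1089/4 + 3267/4) = sqrt(1089) = 33
θ = arctan(b/a) = arctan(-28.5788/-16.5) (quadrant-adjusted) = -120° = -2π/3
z = 33e^(-i*2π/3)


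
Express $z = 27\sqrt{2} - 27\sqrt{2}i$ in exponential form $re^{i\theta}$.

r = |z| = sqrt((27*sqrt(2))^2 + (-27*sqrt(2))^2) = sqrt(1458 + 1458) = sqrt(2916) = 54
θ = arctan(b/a) = arctan(-38.1838/38.1838) (quadrant-adjusted) = -45° = -π/4
z = 54e^(-i*π/4)


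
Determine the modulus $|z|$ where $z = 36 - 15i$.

|z| = sqrt(a^2 + b^2) = sqrt(36^2 + (-15)^2) = sqrt(1521) = 39


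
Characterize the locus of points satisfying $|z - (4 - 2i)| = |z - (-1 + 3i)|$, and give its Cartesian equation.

|z - z1| = |z - z2| means z is equidistant from z1 and z2,
i.e. the perpendicular bisector of the segment from (4, -2) to (-1, 3) (midpoint (3/2, 1/2)).
With z = x + yi, square both sides:
(x - 4)^2 + (y - (-2))^2 = (x - (-1))^2 + (y - 3)^2
The x^2 and y^2 terms cancel: -10x + 10y = 10 - 20 = -10
Simplify: x - y = 1
Locus: Perpendicular bisector of the segment from (4, -2) to (-1, 3): the line x - y = 1


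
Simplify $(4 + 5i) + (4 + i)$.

(4 + 4) + (5 + 1)i = 8 + 6i


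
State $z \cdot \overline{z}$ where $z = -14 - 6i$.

z * conjugate(z) = |z|^2 = a^2 + b^2
= (-14)^2 + (-6)^2 = 232


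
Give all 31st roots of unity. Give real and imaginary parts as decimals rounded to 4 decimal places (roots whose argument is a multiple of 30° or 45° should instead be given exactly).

ω_k = e^(2πik/31) = cos(2πk/31) + i sin(2πk/31) for k = 0, 1, ..., 30
Roots: 1, 0.9795 + 0.2013i, 0.9190 + 0.3944i, 0.8208 + 0.5713i, 0.6890 + 0.7248i, 0.5290 + 0.8486i, 0.3473 + 0.9378i, 0.1514 + 0.9885i, -0.0506 + 0.9987i, -0.2507 + 0.9681i, -0.4404 + 0.8978i, -0.6121 + 0.7908i, -0.7588 + 0.6514i, -0.8743 + 0.4853i, -0.9541 + 0.2994i, -0.9949 + 0.1012i, -0.9949 - 0.1012i, -0.9541 - 0.2994i, -0.8743 - 0.4853i, -0.7588 - 0.6514i, -0.6121 - 0.7908i, -0.4404 - 0.8978i, -0.2507 - 0.9681i, -0.0506 - 0.9987i, 0.1514 - 0.9885i, 0.3473 - 0.9378i, 0.5290 - 0.8486i, 0.6890 - 0.7248i, 0.8208 - 0.5713i, 0.9190 - 0.3944i, 0.9795 - 0.2013i


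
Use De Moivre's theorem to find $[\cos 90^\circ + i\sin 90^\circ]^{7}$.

By De Moivre: z^n = r^n(cos(nθ) + i sin(nθ))
= 1^7(cos(7*90°) + i sin(7*90°))
= 1(cos 270° + i sin 270°)
= -i


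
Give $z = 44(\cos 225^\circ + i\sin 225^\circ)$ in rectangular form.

a = r cos θ = 44 * -sqrt(2)/2 = -22*sqrt(2)
b = r sin θ = 44 * -sqrt(2)/2 = -22*sqrt(2)
z = -22*sqrt(2) - 22*sqrt(2)i


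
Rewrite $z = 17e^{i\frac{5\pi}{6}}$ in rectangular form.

a = r cos θ = 17 * -sqrt(3)/2 = -17*sqrt(3)/2
b = r sin θ = 17 * 1/2 = 17/2
z = -17*sqrt(3)/2 + (17/2)i


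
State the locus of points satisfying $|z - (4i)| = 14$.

|z - z0| = r describes a circle centered at z0 with radius r
Here z0 = 4i and r = 14
Locus: Circle centered at (0, 4) with radius 14


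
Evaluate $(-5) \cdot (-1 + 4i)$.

(a1*a2 - b1*b2) + (a1*b2 + b1*a2)i
= (5 - 0) + (-20 + 0)i
= 5 - 20i


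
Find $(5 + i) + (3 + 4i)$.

(5 + 3) + (1 + 4)i = 8 + 5i


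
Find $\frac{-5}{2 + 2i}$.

Multiply numerator and denominator by conjugate (2 - 2i):
= (-5)(2 - 2i) / (2^2 + 2^2)
= (-10 + 10i) / 8
Divide through by 2: (-5 + 5i) / 4
= -5/4 + (5/4)i


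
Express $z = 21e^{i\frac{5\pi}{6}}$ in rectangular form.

a = r cos θ = 21 * -sqrt(3)/2 = -21*sqrt(3)/2
b = r sin θ = 21 * 1/2 = 21/2
z = -21*sqrt(3)/2 + (21/2)i


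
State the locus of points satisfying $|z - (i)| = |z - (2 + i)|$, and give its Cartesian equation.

|z - z1| = |z - z2| means z is equidistant from z1 and z2,
i.e. the perpendicular bisector of the segment from (0, 1) to (2, 1) (midpoint (1, 1)).
With z = x + yi, square both sides:
(x - 0)^2 + (y - 1)^2 = (x - 2)^2 + (y - 1)^2
The x^2 and y^2 terms cancel: 4x + 0y = 5 - 1 = 4
Simplify: x = 1
Locus: Perpendicular bisector of the segment from (0, 1) to (2, 1): the line x = 1


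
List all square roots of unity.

ω_k = e^(2πik/2) = cos(2πk/2) + i sin(2πk/2) for k = 0, 1, ..., 1
Roots: 1, -1


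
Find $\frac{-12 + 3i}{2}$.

Divisor is real, so divide each part by 2:
= -6 + (3/2)i


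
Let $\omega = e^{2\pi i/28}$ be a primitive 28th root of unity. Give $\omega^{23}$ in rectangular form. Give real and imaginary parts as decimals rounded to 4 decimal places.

ω^23 = e^(2πi·23/28) = e^(i·23π/14)
= cos(23π/14) + i sin(23π/14)
= 0.4339 - 0.9010i


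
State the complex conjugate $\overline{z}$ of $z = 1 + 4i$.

If z = a + bi, then conjugate(z) = a - bi
conjugate(1 + 4i) = 1 - 4i


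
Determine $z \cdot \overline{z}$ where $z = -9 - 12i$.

z * conjugate(z) = |z|^2 = a^2 + b^2
= (-9)^2 + (-12)^2 = 225


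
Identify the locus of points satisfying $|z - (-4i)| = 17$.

|z - z0| = r describes a circle centered at z0 with radius r
Here z0 = -4i and r = 17
Locus: Circle centered at (0, -4) with radius 17


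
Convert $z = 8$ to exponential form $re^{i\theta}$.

r = |z| = sqrt((8)^2 + (0)^2) = sqrt(64 + 0) = sqrt(64) = 8
b = 0 and a > 0, so z lies on the positive real axis: θ = 0
z = 8e^(i*0) = 8


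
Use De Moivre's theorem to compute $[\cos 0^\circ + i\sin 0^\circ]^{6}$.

By De Moivre: z^n = r^n(cos(nθ) + i sin(nθ))
= 1^6(cos(6*0°) + i sin(6*0°))
= 1(cos 0° + i sin 0°)
= 1


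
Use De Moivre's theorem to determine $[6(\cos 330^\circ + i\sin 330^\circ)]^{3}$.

By De Moivre: z^n = r^n(cos(nθ) + i sin(nθ))
= 6^3(cos(3*330°) + i sin(3*330°))
= 216(cos 270° + i sin 270°)
= -216i


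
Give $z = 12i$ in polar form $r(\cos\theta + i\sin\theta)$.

r = |z| = sqrt(a^2 + b^2) = sqrt((0)^2 + (12)^2) = sqrt(0 + 144) = sqrt(144) = 12
a = 0 and b > 0, so z lies on the positive imaginary axis: θ = 90°
z = 12(cos 90° + i sin 90°)


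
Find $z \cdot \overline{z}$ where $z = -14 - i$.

z * conjugate(z) = |z|^2 = a^2 + b^2
= (-14)^2 + (-1)^2 = 197


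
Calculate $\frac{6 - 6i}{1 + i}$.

Multiply numerator and denominator by conjugate (1 - i):
= (6 - 6i)(1 - i) / (1^2 + 1^2)
= (-12i) / 2
= -6i


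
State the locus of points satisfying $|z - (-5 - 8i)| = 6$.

|z - z0| = r describes a circle centered at z0 with radius r
Here z0 = -5 - 8i and r = 6
Locus: Circle centered at (-5, -8) with radius 6


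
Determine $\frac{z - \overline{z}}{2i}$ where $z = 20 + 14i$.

z - conjugate(z) = 2bi
(z - conjugate(z))/(2i) = 2bi/(2i) = b = 14


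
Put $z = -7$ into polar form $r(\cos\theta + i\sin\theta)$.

r = |z| = sqrt(a^2 + b^2) = sqrt((-7)^2 + (0)^2) = sqrt(49 + 0) = sqrt(49) = 7
b = 0 and a < 0, so z lies on the negative real axis: θ = 180°
z = 7(cos 180° + i sin 180°)


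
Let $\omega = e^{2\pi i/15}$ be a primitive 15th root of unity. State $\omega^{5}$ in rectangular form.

ω^5 = e^(2πi·5/15) = e^(i·2π/3)
= cos(2π/3) + i sin(2π/3)
= -1/2 + (sqrt(3)/2)i


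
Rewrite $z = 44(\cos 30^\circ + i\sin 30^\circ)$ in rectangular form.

a = r cos θ = 44 * sqrt(3)/2 = 22*sqrt(3)
b = r sin θ = 44 * 1/2 = 22
z = 22*sqrt(3) + 22i


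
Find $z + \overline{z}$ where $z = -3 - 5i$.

z + conjugate(z) = (a + bi) + (a - bi) = 2a
= 2 * (-3) = -6


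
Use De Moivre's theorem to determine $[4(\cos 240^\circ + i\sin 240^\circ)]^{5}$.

By De Moivre: z^n = r^n(cos(nθ) + i sin(nθ))
= 4^5(cos(5*240°) + i sin(5*240°))
= 1024(cos 120° + i sin 120°)
= -512 + 512*sqrt(3)i


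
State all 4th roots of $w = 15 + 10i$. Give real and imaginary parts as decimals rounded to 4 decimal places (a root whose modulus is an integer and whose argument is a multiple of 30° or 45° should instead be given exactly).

|w| = sqrt(325) ≈ 18.027756, arg(w) ≈ 33.690068°
Root modulus = sqrt(325)^(1/4) ≈ 2.060561
Root arguments: θ_k = (arg(w) + 360°k)/4 for k = 0, 1, ..., 3
Compute each root as (root modulus)(cos θ_k + i sin θ_k) using full-precision intermediates, then round to 4 decimal places.
Roots: 2.0383 + 0.3018i, -0.3018 + 2.0383i, -2.0383 - 0.3018i, 0.3018 - 2.0383i


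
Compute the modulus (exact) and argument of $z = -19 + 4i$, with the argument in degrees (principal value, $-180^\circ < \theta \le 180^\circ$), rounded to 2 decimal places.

|z| = sqrt((-19)^2 + 4^2) = sqrt(377)
arg(z) = arctan(b/a) = arctan(4/-19) (quadrant-adjusted) = 168.11°


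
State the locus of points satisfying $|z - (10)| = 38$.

|z - z0| = r describes a circle centered at z0 with radius r
Here z0 = 10 and r = 38
Locus: Circle centered at (10, 0) with radius 38


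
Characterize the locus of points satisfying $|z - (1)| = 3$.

|z - z0| = r describes a circle centered at z0 with radius r
Here z0 = 1 and r = 3
Locus: Circle centered at (1, 0) with radius 3


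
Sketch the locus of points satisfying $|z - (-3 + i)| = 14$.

|z - z0| = r describes a circle centered at z0 with radius r
Here z0 = -3 + i and r = 14
Locus: Circle centered at (-3, 1) with radius 14


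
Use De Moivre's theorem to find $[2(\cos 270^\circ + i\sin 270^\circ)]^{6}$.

By De Moivre: z^n = r^n(cos(nθ) + i sin(nθ))
= 2^6(cos(6*270°) + i sin(6*270°))
= 64(cos 180° + i sin 180°)
= -64


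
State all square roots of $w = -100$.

|w| = 100, arg(w) = 180°
Root modulus = 100^(1/2) = 10
Root arguments: θ_k = (180° + 360°k)/2 for k = 0, 1, ..., 1
Roots: 10i, -10i


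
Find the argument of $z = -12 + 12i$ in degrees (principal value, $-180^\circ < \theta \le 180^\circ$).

θ = arctan(b/a) = arctan(12/-12) (quadrant-adjusted) = 135°


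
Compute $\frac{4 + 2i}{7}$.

Divisor is real, so divide each part by 7:
= 4/7 + (2/7)i


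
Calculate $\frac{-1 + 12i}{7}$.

Divisor is real, so divide each part by 7:
= -1/7 + (12/7)i


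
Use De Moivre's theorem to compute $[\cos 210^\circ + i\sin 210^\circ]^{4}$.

By De Moivre: z^n = r^n(cos(nθ) + i sin(nθ))
= 1^4(cos(4*210°) + i sin(4*210°))
= 1(cos 120° + i sin 120°)
= -1/2 + (sqrt(3)/2)i


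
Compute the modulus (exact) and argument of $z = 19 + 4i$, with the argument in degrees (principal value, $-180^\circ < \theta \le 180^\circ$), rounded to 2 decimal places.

|z| = sqrt(19^2 + 4^2) = sqrt(377)
arg(z) = arctan(b/a) = arctan(4/19) (quadrant-adjusted) = 11.89°


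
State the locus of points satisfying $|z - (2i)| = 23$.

|z - z0| = r describes a circle centered at z0 with radius r
Here z0 = 2i and r = 23
Locus: Circle centered at (0, 2) with radius 23


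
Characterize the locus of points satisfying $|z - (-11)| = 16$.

|z - z0| = r describes a circle centered at z0 with radius r
Here z0 = -11 and r = 16
Locus: Circle centered at (-11, 0) with radius 16


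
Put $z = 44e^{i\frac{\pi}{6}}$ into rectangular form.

a = r cos θ = 44 * sqrt(3)/2 = 22*sqrt(3)
b = r sin θ = 44 * 1/2 = 22
z = 22*sqrt(3) + 22i


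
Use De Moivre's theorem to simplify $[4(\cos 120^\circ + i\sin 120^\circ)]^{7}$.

By De Moivre: z^n = r^n(cos(nθ) + i sin(nθ))
= 4^7(cos(7*120°) + i sin(7*120°))
= 16384(cos 120° + i sin 120°)
= -8192 + 8192*sqrt(3)i


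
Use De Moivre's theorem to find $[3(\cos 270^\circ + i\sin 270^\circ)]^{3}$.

By De Moivre: z^n = r^n(cos(nθ) + i sin(nθ))
= 3^3(cos(3*270°) + i sin(3*270°))
= 27(cos 90° + i sin 90°)
= 27i


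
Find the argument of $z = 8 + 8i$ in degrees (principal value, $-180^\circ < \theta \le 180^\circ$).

θ = arctan(b/a) = arctan(8/8) (quadrant-adjusted) = 45°


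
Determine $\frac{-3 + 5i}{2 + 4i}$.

Multiply numerator and denominator by conjugate (2 - 4i):
= (-3 + 5i)(2 - 4i) / (2^2 + 4^2)
= (14 + 22i) / 20
Divide through by 2: (7 + 11i) / 10
= 7/10 + (11/10)i


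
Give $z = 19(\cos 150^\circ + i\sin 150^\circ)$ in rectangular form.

a = r cos θ = 19 * -sqrt(3)/2 = -19*sqrt(3)/2
b = r sin θ = 19 * 1/2 = 19/2
z = -19*sqrt(3)/2 + (19/2)i


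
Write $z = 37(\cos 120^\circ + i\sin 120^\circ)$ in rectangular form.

a = r cos θ = 37 * -1/2 = -37/2
b = r sin θ = 37 * sqrt(3)/2 = 37*sqrt(3)/2
z = -37/2 + (37*sqrt(3)/2)i


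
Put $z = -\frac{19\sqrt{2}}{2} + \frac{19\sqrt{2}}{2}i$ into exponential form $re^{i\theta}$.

r = |z| = sqrt((-19*sqrt(2)/2)^2 + (19*sqrt(2)/2)^2) = sqrt(361/2 + 361/2) = sqrt(361) = 19
θ = arctan(b/a) = arctan(13.435/-13.435) (quadrant-adjusted) = 135° = 3π/4
z = 19e^(i*3π/4)


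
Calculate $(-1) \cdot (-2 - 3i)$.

(a1*a2 - b1*b2) + (a1*b2 + b1*a2)i
= (2 - 0) + (3 + 0)i
= 2 + 3i


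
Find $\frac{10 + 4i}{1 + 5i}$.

Multiply numerator and denominator by conjugate (1 - 5i):
= (10 + 4i)(1 - 5i) / (1^2 + 5^2)
= (30 - 46i) / 26
Divide through by 2: (15 - 23i) / 13
= 15/13 - (23/13)i


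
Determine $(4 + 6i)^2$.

(a + bi)^2 = a^2 - b^2 + 2abi
= 4^2 - 6^2 + 2*4*6i
= -20 + 48i


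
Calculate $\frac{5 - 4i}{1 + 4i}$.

Multiply numerator and denominator by conjugate (1 - 4i):
= (5 - 4i)(1 - 4i) / (1^2 + 4^2)
= (-11 - 24i) / 17
= -11/17 - (24/17)i


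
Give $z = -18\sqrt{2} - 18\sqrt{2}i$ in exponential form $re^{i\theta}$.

r = |z| = sqrt((-18*sqrt(2))^2 + (-18*sqrt(2))^2) = sqrt(648 + 648) = sqrt(1296) = 36
θ = arctan(b/a) = arctan(-25.4558/-25.4558) (quadrant-adjusted) = -135° = -3π/4
z = 36e^(-i*3π/4)


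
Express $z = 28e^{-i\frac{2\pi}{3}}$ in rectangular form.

a = r cos θ = 28 * -1/2 = -14
b = r sin θ = 28 * -sqrt(3)/2 = -14*sqrt(3)
z = -14 - 14*sqrt(3)i


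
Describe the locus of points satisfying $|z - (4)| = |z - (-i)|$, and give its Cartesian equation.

|z - z1| = |z - z2| means z is equidistant from z1 and z2,
i.e. the perpendicular bisector of the segment from (4, 0) to (0, -1) (midpoint (2, -1/2)).
With z = x + yi, square both sides:
(x - 4)^2 + (y - 0)^2 = (x - 0)^2 + (y - (-1))^2
The x^2 and y^2 terms cancel: -8x + (-2)y = 1 - 16 = -15
Simplify: 8x + 2y = 15
Locus: Perpendicular bisector of the segment from (4, 0) to (0, -1): the line 8x + 2y = 15


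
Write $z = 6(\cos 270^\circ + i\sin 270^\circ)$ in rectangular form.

a = r cos θ = 6 * 0 = 0
b = r sin θ = 6 * -1 = -6
z = -6i


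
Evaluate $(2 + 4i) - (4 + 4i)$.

(2 - 4) + (4 - 4)i = -2


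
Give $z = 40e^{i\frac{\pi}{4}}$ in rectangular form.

a = r cos θ = 40 * sqrt(2)/2 = 20*sqrt(2)
b = r sin θ = 40 * sqrt(2)/2 = 20*sqrt(2)
z = 20*sqrt(2) + 20*sqrt(2)i


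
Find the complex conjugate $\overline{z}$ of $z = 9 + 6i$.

If z = a + bi, then conjugate(z) = a - bi
conjugate(9 + 6i) = 9 - 6i


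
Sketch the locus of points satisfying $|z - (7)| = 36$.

|z - z0| = r describes a circle centered at z0 with radius r
Here z0 = 7 and r = 36
Locus: Circle centered at (7, 0) with radius 36


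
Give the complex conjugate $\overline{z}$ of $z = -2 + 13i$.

If z = a + bi, then conjugate(z) = a - bi
conjugate(-2 + 13i) = -2 - 13i


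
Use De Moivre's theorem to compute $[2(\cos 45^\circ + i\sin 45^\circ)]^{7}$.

By De Moivre: z^n = r^n(cos(nθ) + i sin(nθ))
= 2^7(cos(7*45°) + i sin(7*45°))
= 128(cos 315° + i sin 315°)
= 64*sqrt(2) - 64*sqrt(2)i


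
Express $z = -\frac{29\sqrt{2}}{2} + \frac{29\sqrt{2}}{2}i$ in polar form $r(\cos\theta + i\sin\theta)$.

r = |z| = sqrt(a^2 + b^2) = sqrt((-29*sqrt(2)/2)^2 + (29*sqrt(2)/2)^2) = sqrt(841/2 + 841/2) = sqrt(841) = 29
θ = arctan(b/a) = arctan(20.5061/-20.5061) (quadrant-adjusted) = 135°
z = 29(cos 135° + i sin 135°)


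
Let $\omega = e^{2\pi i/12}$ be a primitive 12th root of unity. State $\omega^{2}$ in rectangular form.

ω^2 = e^(2πi·2/12) = e^(i·1π/3)
= cos(1π/3) + i sin(1π/3)
= 1/2 + (sqrt(3)/2)i


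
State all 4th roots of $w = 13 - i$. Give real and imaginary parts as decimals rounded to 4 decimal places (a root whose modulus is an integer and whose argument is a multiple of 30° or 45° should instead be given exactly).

|w| = sqrt(170) ≈ 13.038405, arg(w) ≈ 355.601295°
Root modulus = sqrt(170)^(1/4) ≈ 1.900230
Root arguments: θ_k = (arg(w) + 360°k)/4 for k = 0, 1, ..., 3
Compute each root as (root modulus)(cos θ_k + i sin θ_k) using full-precision intermediates, then round to 4 decimal places.
Roots: 0.0365 + 1.8999i, -1.8999 + 0.0365i, -0.0365 - 1.8999i, 1.8999 - 0.0365i


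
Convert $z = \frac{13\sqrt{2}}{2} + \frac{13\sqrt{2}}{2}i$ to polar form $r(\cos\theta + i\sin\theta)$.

r = |z| = sqrt(a^2 + b^2) = sqrt((13*sqrt(2)/2)^2 + (13*sqrt(2)/2)^2) = sqrt(169/2 + 169/2) = sqrt(169) = 13
θ = arctan(b/a) = arctan(9.1924/9.1924) (quadrant-adjusted) = 45°
z = 13(cos 45° + i sin 45°)


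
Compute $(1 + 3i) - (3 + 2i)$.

(1 - 3) + (3 - 2)i = -2 + i


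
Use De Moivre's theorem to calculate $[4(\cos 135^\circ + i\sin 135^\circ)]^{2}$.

By De Moivre: z^n = r^n(cos(nθ) + i sin(nθ))
= 4^2(cos(2*135°) + i sin(2*135°))
= 16(cos 270° + i sin 270°)
= -16i


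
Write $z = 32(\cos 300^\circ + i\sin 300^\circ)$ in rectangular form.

a = r cos θ = 32 * 1/2 = 16
b = r sin θ = 32 * -sqrt(3)/2 = -16*sqrt(3)
z = 16 - 16*sqrt(3)i


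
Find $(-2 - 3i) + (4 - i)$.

(-2 + 4) + (-3 + (-1))i = 2 - 4i


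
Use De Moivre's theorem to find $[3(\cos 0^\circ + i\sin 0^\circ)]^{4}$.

By De Moivre: z^n = r^n(cos(nθ) + i sin(nθ))
= 3^4(cos(4*0°) + i sin(4*0°))
= 81(cos 0° + i sin 0°)
= 81


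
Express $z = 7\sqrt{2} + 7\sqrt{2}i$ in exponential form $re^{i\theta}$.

r = |z| = sqrt((7*sqrt(2))^2 + (7*sqrt(2))^2) = sqrt(98 + 98) = sqrt(196) = 14
θ = arctan(b/a) = arctan(9.8995/9.8995) (quadrant-adjusted) = 45° = π/4
z = 14e^(i*π/4)


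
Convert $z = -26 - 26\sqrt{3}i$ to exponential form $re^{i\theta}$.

r = |z| = sqrt((-26)^2 + (-26*sqrt(3))^2) = sqrt(676 + 2028) = sqrt(2704) = 52
θ = arctan(b/a) = arctan(-45.0333/-26) (quadrant-adjusted) = 240° = 4π/3
z = 52e^(i*4π/3)


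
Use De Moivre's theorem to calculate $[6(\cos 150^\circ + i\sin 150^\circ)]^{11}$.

By De Moivre: z^n = r^n(cos(nθ) + i sin(nθ))
= 6^11(cos(11*150°) + i sin(11*150°))
= 362797056(cos 210° + i sin 210°)
= -181398528*sqrt(3) - 181398528i


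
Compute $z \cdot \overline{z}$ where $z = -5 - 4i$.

z * conjugate(z) = |z|^2 = a^2 + b^2
= (-5)^2 + (-4)^2 = 41


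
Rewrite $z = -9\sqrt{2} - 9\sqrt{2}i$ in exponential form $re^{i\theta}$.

r = |z| = sqrt((-9*sqrt(2))^2 + (-9*sqrt(2))^2) = sqrt(162 + 162) = sqrt(324) = 18
θ = arctan(b/a) = arctan(-12.7279/-12.7279) (quadrant-adjusted) = -135° = -3π/4
z = 18e^(-i*3π/4)


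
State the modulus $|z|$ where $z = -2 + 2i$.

|z| = sqrt(a^2 + b^2) = sqrt((-2)^2 + 2^2) = sqrt(8) = sqrt(8)


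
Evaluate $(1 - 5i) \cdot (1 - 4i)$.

(a1*a2 - b1*b2) + (a1*b2 + b1*a2)i
= (1 - 20) + (-4 + (-5))i
= -19 - 9i


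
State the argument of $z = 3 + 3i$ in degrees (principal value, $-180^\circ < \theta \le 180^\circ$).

θ = arctan(b/a) = arctan(3/3) (quadrant-adjusted) = 45°


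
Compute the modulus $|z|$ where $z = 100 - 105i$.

|z| = sqrt(a^2 + b^2) = sqrt(100^2 + (-105)^2) = sqrt(21025) = 145


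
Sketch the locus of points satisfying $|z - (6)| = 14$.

|z - z0| = r describes a circle centered at z0 with radius r
Here z0 = 6 and r = 14
Locus: Circle centered at (6, 0) with radius 14


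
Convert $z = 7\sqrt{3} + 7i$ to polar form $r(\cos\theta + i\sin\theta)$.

r = |z| = sqrt(a^2 + b^2) = sqrt((7*sqrt(3))^2 + (7)^2) = sqrt(147 + 49) = sqrt(196) = 14
θ = arctan(b/a) = arctan(7/12.1244) (quadrant-adjusted) = 30°
z = 14(cos 30° + i sin 30°)


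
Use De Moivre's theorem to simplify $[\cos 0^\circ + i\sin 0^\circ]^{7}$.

By De Moivre: z^n = r^n(cos(nθ) + i sin(nθ))
= 1^7(cos(7*0°) + i sin(7*0°))
= 1(cos 0° + i sin 0°)
= 1


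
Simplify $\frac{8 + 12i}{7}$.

Divisor is real, so divide each part by 7:
= 8/7 + (12/7)i


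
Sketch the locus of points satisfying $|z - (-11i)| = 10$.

|z - z0| = r describes a circle centered at z0 with radius r
Here z0 = -11i and r = 10
Locus: Circle centered at (0, -11) with radius 10


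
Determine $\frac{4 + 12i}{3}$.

Divisor is real, so divide each part by 3:
= 4/3 + 4i


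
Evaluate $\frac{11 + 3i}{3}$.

Divisor is real, so divide each part by 3:
= 11/3 + i


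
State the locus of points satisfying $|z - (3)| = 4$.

|z - z0| = r describes a circle centered at z0 with radius r
Here z0 = 3 and r = 4
Locus: Circle centered at (3, 0) with radius 4


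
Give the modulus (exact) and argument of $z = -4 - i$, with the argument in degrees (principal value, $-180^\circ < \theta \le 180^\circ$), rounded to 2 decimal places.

|z| = sqrt((-4)^2 + (-1)^2) = sqrt(17)
arg(z) = arctan(b/a) = arctan(-1/-4) (quadrant-adjusted) = -165.96°


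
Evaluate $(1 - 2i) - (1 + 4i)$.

(1 - 1) + (-2 - 4)i = -6i


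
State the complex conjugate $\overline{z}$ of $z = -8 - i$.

If z = a + bi, then conjugate(z) = a - bi
conjugate(-8 - i) = -8 + i


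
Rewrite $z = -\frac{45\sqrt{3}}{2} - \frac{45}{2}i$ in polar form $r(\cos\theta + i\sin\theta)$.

r = |z| = sqrt(a^2 + b^2) = sqrt((-45*sqrt(3)/2)^2 + (-45/2)^2) = sqrt(6075/4 + 2025/4) = sqrt(2025) = 45
θ = arctan(b/a) = arctan(-22.5/-38.9711) (quadrant-adjusted) = 210°
z = 45(cos 210° + i sin 210°)


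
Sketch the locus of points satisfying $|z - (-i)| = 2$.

|z - z0| = r describes a circle centered at z0 with radius r
Here z0 = -i and r = 2
Locus: Circle centered at (0, -1) with radius 2


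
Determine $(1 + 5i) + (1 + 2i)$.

(1 + 1) + (5 + 2)i = 2 + 7i


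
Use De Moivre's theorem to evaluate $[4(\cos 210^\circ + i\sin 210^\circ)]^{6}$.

By De Moivre: z^n = r^n(cos(nθ) + i sin(nθ))
= 4^6(cos(6*210°) + i sin(6*210°))
= 4096(cos 180° + i sin 180°)
= -4096


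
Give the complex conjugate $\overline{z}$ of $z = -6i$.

If z = a + bi, then conjugate(z) = a - bi
conjugate(-6i) = 6i


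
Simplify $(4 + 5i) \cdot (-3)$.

(a1*a2 - b1*b2) + (a1*b2 + b1*a2)i
= (-12 - 0) + (0 + (-15))i
= -12 - 15i


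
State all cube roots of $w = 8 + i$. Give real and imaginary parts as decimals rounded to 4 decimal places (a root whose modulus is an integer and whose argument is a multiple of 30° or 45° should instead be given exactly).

|w| = sqrt(65) ≈ 8.062258, arg(w) ≈ 7.125016°
Root modulus = sqrt(65)^(1/3) ≈ 2.005175
Root arguments: θ_k = (arg(w) + 360°k)/3 for k = 0, 1, ..., 2
Compute each root as (root modulus)(cos θ_k + i sin θ_k) using full-precision intermediates, then round to 4 decimal places.
Roots: 2.0035 + 0.0831i, -1.0737 + 1.6935i, -0.9298 - 1.7766i


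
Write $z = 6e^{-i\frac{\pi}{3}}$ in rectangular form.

a = r cos θ = 6 * 1/2 = 3
b = r sin θ = 6 * -sqrt(3)/2 = -3*sqrt(3)
z = 3 - 3*sqrt(3)i


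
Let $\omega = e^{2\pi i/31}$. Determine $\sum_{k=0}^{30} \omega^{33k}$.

Let ζ = ω^33 = e^(2πi·33/31). Since 31 ∤ 33, ζ ≠ 1.
Sum = Σ_{k=0}^{30} ζ^k = (ζ^31 - 1)/(ζ - 1) = (ω^{33·31} - 1)/(ζ - 1) = (1 - 1)/(ζ - 1) = 0


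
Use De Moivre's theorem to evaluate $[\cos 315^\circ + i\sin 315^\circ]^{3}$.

By De Moivre: z^n = r^n(cos(nθ) + i sin(nθ))
= 1^3(cos(3*315°) + i sin(3*315°))
= 1(cos 225° + i sin 225°)
= -sqrt(2)/2 - (sqrt(2)/2)i


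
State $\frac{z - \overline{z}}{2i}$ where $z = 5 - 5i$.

z - conjugate(z) = 2bi
(z - conjugate(z))/(2i) = 2bi/(2i) = b = -5


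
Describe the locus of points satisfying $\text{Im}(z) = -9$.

Im(z) = y where z = x + yi; the equation y = -9 is satisfied by all points with that y-coordinate
Locus: Horizontal line y = -9


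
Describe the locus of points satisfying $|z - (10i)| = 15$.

|z - z0| = r describes a circle centered at z0 with radius r
Here z0 = 10i and r = 15
Locus: Circle centered at (0, 10) with radius 15


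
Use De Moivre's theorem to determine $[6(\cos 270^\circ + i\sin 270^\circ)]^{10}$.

By De Moivre: z^n = r^n(cos(nθ) + i sin(nθ))
= 6^10(cos(10*270°) + i sin(10*270°))
= 60466176(cos 180° + i sin 180°)
= -60466176


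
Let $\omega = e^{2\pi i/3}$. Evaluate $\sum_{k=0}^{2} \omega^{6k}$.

Since 3 divides 6, ω^6 = (ω^3)^2 = 1^2 = 1, so every term is 1.
Sum = 3 · 1 = 3


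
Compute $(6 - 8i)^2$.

(a + bi)^2 = a^2 - b^2 + 2abi
= 6^2 - (-8)^2 + 2*6*(-8)i
= -28 - 96i


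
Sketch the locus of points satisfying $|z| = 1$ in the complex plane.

|z| = 1 means sqrt(x^2 + y^2) = 1
This is a circle of radius 1 centered at the origin


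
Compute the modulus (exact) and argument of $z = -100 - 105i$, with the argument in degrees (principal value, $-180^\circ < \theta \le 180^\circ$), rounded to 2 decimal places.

|z| = sqrt((-100)^2 + (-105)^2) = 145
arg(z) = arctan(b/a) = arctan(-105/-100) (quadrant-adjusted) = -133.60°


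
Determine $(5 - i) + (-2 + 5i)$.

(5 + (-2)) + (-1 + 5)i = 3 + 4i


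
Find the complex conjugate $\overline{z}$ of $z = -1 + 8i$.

If z = a + bi, then conjugate(z) = a - bi
conjugate(-1 + 8i) = -1 - 8i


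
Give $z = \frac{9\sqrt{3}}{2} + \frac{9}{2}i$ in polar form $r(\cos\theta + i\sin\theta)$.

r = |z| = sqrt(a^2 + b^2) = sqrt((9*sqrt(3)/2)^2 + (9/2)^2) = sqrt(243/4 + 81/4) = sqrt(81) = 9
θ = arctan(b/a) = arctan(4.5/7.7942) (quadrant-adjusted) = 30°
z = 9(cos 30° + i sin 30°)


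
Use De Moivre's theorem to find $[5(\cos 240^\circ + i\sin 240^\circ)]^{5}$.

By De Moivre: z^n = r^n(cos(nθ) + i sin(nθ))
= 5^5(cos(5*240°) + i sin(5*240°))
= 3125(cos 120° + i sin 120°)
= -3125/2 + (3125*sqrt(3)/2)i


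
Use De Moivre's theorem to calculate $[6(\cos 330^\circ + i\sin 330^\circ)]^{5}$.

By De Moivre: z^n = r^n(cos(nθ) + i sin(nθ))
= 6^5(cos(5*330°) + i sin(5*330°))
= 7776(cos 210° + i sin 210°)
= -3888*sqrt(3) - 3888i


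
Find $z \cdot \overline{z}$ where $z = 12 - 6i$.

z * conjugate(z) = |z|^2 = a^2 + b^2
= 12^2 + (-6)^2 = 180


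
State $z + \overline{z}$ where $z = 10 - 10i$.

z + conjugate(z) = (a + bi) + (a - bi) = 2a
= 2 * 10 = 20


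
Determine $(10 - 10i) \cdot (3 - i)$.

(a1*a2 - b1*b2) + (a1*b2 + b1*a2)i
= (30 - 10) + (-10 + (-30))i
= 20 - 40i


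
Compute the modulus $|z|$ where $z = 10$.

|z| = sqrt(a^2 + b^2) = sqrt(10^2 + 0^2) = sqrt(100) = 10


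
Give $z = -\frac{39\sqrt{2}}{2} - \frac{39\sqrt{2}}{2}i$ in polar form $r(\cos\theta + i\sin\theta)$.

r = |z| = sqrt(a^2 + b^2) = sqrt((-39*sqrt(2)/2)^2 + (-39*sqrt(2)/2)^2) = sqrt(1521/2 + 1521/2) = sqrt(1521) = 39
θ = arctan(b/a) = arctan(-27.5772/-27.5772) (quadrant-adjusted) = 225°
z = 39(cos 225° + i sin 225°)


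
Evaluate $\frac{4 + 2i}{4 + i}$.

Multiply numerator and denominator by conjugate (4 - i):
= (4 + 2i)(4 - i) / (4^2 + 1^2)
= (18 + 4i) / 17
= 18/17 + (4/17)i


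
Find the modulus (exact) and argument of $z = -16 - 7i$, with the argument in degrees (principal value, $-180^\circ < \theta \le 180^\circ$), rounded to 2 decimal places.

|z| = sqrt((-16)^2 + (-7)^2) = sqrt(305)
arg(z) = arctan(b/a) = arctan(-7/-16) (quadrant-adjusted) = -156.37°


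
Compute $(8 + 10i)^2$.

(a + bi)^2 = a^2 - b^2 + 2abi
= 8^2 - 10^2 + 2*8*10i
= -36 + 160i


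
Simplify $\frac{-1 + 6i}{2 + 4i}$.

Multiply numerator and denominator by conjugate (2 - 4i):
= (-1 + 6i)(2 - 4i) / (2^2 + 4^2)
= (22 + 16i) / 20
Divide through by 2: (11 + 8i) / 10
= 11/10 + (4/5)i


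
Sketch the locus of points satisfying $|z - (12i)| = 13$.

|z - z0| = r describes a circle centered at z0 with radius r
Here z0 = 12i and r = 13
Locus: Circle centered at (0, 12) with radius 13


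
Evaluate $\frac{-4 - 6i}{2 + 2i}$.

Multiply numerator and denominator by conjugate (2 - 2i):
= (-4 - 6i)(2 - 2i) / (2^2 + 2^2)
= (-20 - 4i) / 8
Divide through by 4: (-5 - i) / 2
= -5/2 - (1/2)i


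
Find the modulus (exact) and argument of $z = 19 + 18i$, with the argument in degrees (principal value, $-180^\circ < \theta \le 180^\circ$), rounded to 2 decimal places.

|z| = sqrt(19^2 + 18^2) = sqrt(685)
arg(z) = arctan(b/a) = arctan(18/19) (quadrant-adjusted) = 43.45°


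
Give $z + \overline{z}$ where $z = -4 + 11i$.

z + conjugate(z) = (a + bi) + (a - bi) = 2a
= 2 * (-4) = -8


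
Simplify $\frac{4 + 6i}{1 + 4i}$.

Multiply numerator and denominator by conjugate (1 - 4i):
= (4 + 6i)(1 - 4i) / (1^2 + 4^2)
= (28 - 10i) / 17
= 28/17 - (10/17)i


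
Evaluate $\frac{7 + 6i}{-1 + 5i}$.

Multiply numerator and denominator by conjugate (-1 - 5i):
= (7 + 6i)(-1 - 5i) / ((-1)^2 + 5^2)
= (23 - 41i) / 26
= 23/26 - (41/26)i


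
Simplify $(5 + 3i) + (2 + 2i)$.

(5 + 2) + (3 + 2)i = 7 + 5i


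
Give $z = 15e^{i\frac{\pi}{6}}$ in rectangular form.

a = r cos θ = 15 * sqrt(3)/2 = 15*sqrt(3)/2
b = r sin θ = 15 * 1/2 = 15/2
z = 15*sqrt(3)/2 + (15/2)i


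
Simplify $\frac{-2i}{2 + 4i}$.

Multiply numerator and denominator by conjugate (2 - 4i):
= (-2i)(2 - 4i) / (2^2 + 4^2)
= (-8 - 4i) / 20
Divide through by 4: (-2 - i) / 5
= -2/5 - (1/5)i


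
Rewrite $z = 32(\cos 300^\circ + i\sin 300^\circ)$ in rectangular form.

a = r cos θ = 32 * 1/2 = 16
b = r sin θ = 32 * -sqrt(3)/2 = -16*sqrt(3)
z = 16 - 16*sqrt(3)i


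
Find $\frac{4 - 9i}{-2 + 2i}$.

Multiply numerator and denominator by conjugate (-2 - 2i):
= (4 - 9i)(-2 - 2i) / ((-2)^2 + 2^2)
= (-26 + 10i) / 8
Divide through by 2: (-13 + 5i) / 4
= -13/4 + (5/4)i


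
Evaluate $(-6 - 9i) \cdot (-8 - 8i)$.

(a1*a2 - b1*b2) + (a1*b2 + b1*a2)i
= (48 - 72) + (48 + 72)i
= -24 + 120i


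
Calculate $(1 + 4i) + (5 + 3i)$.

(1 + 5) + (4 + 3)i = 6 + 7i


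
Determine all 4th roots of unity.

ω_k = e^(2πik/4) = cos(2πk/4) + i sin(2πk/4) for k = 0, 1, ..., 3
Roots: 1, i, -1, -i


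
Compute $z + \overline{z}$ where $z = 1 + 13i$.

z + conjugate(z) = (a + bi) + (a - bi) = 2a
= 2 * 1 = 2


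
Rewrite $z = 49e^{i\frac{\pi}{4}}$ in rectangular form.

a = r cos θ = 49 * sqrt(2)/2 = 49*sqrt(2)/2
b = r sin θ = 49 * sqrt(2)/2 = 49*sqrt(2)/2
z = 49*sqrt(2)/2 + (49*sqrt(2)/2)i


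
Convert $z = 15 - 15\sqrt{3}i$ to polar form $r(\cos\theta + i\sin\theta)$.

r = |z| = sqrt(a^2 + b^2) = sqrt((15)^2 + (-15*sqrt(3))^2) = sqrt(225 + 675) = sqrt(900) = 30
θ = arctan(b/a) = arctan(-25.9808/15) (quadrant-adjusted) = 300°
z = 30(cos 300° + i sin 300°)


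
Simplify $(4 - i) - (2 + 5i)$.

(4 - 2) + (-1 - 5)i = 2 - 6i


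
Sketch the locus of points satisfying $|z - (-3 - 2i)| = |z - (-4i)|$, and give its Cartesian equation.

|z - z1| = |z - z2| means z is equidistant from z1 and z2,
i.e. the perpendicular bisector of the segment from (-3, -2) to (0, -4) (midpoint (-3/2, -3)).
With z = x + yi, square both sides:
(x - (-3))^2 + (y - (-2))^2 = (x - 0)^2 + (y - (-4))^2
The x^2 and y^2 terms cancel: 6x + (-4)y = 16 - 13 = 3
Simplify: 6x - 4y = 3
Locus: Perpendicular bisector of the segment from (-3, -2) to (0, -4): the line 6x - 4y = 3
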